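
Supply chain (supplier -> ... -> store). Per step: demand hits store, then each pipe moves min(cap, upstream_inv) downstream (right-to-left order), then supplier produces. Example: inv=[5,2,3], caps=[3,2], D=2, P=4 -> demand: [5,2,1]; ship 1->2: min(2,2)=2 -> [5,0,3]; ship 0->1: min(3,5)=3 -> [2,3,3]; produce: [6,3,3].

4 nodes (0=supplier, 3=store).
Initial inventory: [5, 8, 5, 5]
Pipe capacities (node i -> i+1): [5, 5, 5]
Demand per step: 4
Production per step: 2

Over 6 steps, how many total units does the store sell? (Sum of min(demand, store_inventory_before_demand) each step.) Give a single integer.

Step 1: sold=4 (running total=4) -> [2 8 5 6]
Step 2: sold=4 (running total=8) -> [2 5 5 7]
Step 3: sold=4 (running total=12) -> [2 2 5 8]
Step 4: sold=4 (running total=16) -> [2 2 2 9]
Step 5: sold=4 (running total=20) -> [2 2 2 7]
Step 6: sold=4 (running total=24) -> [2 2 2 5]

Answer: 24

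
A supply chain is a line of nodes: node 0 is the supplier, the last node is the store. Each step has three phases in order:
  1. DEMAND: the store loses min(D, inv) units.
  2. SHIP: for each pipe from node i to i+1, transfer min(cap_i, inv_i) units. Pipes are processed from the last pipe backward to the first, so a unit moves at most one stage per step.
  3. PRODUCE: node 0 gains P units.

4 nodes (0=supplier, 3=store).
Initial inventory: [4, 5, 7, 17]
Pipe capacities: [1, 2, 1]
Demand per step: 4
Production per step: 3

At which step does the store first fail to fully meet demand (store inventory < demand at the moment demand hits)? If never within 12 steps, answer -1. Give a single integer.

Step 1: demand=4,sold=4 ship[2->3]=1 ship[1->2]=2 ship[0->1]=1 prod=3 -> [6 4 8 14]
Step 2: demand=4,sold=4 ship[2->3]=1 ship[1->2]=2 ship[0->1]=1 prod=3 -> [8 3 9 11]
Step 3: demand=4,sold=4 ship[2->3]=1 ship[1->2]=2 ship[0->1]=1 prod=3 -> [10 2 10 8]
Step 4: demand=4,sold=4 ship[2->3]=1 ship[1->2]=2 ship[0->1]=1 prod=3 -> [12 1 11 5]
Step 5: demand=4,sold=4 ship[2->3]=1 ship[1->2]=1 ship[0->1]=1 prod=3 -> [14 1 11 2]
Step 6: demand=4,sold=2 ship[2->3]=1 ship[1->2]=1 ship[0->1]=1 prod=3 -> [16 1 11 1]
Step 7: demand=4,sold=1 ship[2->3]=1 ship[1->2]=1 ship[0->1]=1 prod=3 -> [18 1 11 1]
Step 8: demand=4,sold=1 ship[2->3]=1 ship[1->2]=1 ship[0->1]=1 prod=3 -> [20 1 11 1]
Step 9: demand=4,sold=1 ship[2->3]=1 ship[1->2]=1 ship[0->1]=1 prod=3 -> [22 1 11 1]
Step 10: demand=4,sold=1 ship[2->3]=1 ship[1->2]=1 ship[0->1]=1 prod=3 -> [24 1 11 1]
Step 11: demand=4,sold=1 ship[2->3]=1 ship[1->2]=1 ship[0->1]=1 prod=3 -> [26 1 11 1]
Step 12: demand=4,sold=1 ship[2->3]=1 ship[1->2]=1 ship[0->1]=1 prod=3 -> [28 1 11 1]
First stockout at step 6

6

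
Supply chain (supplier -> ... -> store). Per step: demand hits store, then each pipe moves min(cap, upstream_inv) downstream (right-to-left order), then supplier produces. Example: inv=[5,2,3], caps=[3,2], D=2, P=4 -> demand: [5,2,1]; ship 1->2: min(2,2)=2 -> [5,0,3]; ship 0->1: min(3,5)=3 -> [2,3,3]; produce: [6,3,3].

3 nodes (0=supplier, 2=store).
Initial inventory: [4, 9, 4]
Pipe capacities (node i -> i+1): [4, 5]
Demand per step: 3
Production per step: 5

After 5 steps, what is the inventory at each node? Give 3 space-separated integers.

Step 1: demand=3,sold=3 ship[1->2]=5 ship[0->1]=4 prod=5 -> inv=[5 8 6]
Step 2: demand=3,sold=3 ship[1->2]=5 ship[0->1]=4 prod=5 -> inv=[6 7 8]
Step 3: demand=3,sold=3 ship[1->2]=5 ship[0->1]=4 prod=5 -> inv=[7 6 10]
Step 4: demand=3,sold=3 ship[1->2]=5 ship[0->1]=4 prod=5 -> inv=[8 5 12]
Step 5: demand=3,sold=3 ship[1->2]=5 ship[0->1]=4 prod=5 -> inv=[9 4 14]

9 4 14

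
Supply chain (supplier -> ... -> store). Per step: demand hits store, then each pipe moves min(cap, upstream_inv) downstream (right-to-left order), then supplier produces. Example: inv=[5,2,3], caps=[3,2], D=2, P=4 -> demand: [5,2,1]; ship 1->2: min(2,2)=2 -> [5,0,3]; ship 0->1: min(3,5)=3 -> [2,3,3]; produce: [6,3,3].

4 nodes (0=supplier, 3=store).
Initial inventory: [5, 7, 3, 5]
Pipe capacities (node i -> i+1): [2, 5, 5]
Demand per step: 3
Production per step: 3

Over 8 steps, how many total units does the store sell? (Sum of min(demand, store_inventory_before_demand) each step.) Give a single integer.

Answer: 24

Derivation:
Step 1: sold=3 (running total=3) -> [6 4 5 5]
Step 2: sold=3 (running total=6) -> [7 2 4 7]
Step 3: sold=3 (running total=9) -> [8 2 2 8]
Step 4: sold=3 (running total=12) -> [9 2 2 7]
Step 5: sold=3 (running total=15) -> [10 2 2 6]
Step 6: sold=3 (running total=18) -> [11 2 2 5]
Step 7: sold=3 (running total=21) -> [12 2 2 4]
Step 8: sold=3 (running total=24) -> [13 2 2 3]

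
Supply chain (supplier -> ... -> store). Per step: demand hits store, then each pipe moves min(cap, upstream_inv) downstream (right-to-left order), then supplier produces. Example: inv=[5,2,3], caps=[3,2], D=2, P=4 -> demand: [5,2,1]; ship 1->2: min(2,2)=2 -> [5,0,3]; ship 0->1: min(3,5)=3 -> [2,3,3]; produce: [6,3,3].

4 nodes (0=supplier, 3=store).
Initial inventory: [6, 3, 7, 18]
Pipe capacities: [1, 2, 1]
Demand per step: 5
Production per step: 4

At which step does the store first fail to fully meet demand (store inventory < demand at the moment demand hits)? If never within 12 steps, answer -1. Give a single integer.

Step 1: demand=5,sold=5 ship[2->3]=1 ship[1->2]=2 ship[0->1]=1 prod=4 -> [9 2 8 14]
Step 2: demand=5,sold=5 ship[2->3]=1 ship[1->2]=2 ship[0->1]=1 prod=4 -> [12 1 9 10]
Step 3: demand=5,sold=5 ship[2->3]=1 ship[1->2]=1 ship[0->1]=1 prod=4 -> [15 1 9 6]
Step 4: demand=5,sold=5 ship[2->3]=1 ship[1->2]=1 ship[0->1]=1 prod=4 -> [18 1 9 2]
Step 5: demand=5,sold=2 ship[2->3]=1 ship[1->2]=1 ship[0->1]=1 prod=4 -> [21 1 9 1]
Step 6: demand=5,sold=1 ship[2->3]=1 ship[1->2]=1 ship[0->1]=1 prod=4 -> [24 1 9 1]
Step 7: demand=5,sold=1 ship[2->3]=1 ship[1->2]=1 ship[0->1]=1 prod=4 -> [27 1 9 1]
Step 8: demand=5,sold=1 ship[2->3]=1 ship[1->2]=1 ship[0->1]=1 prod=4 -> [30 1 9 1]
Step 9: demand=5,sold=1 ship[2->3]=1 ship[1->2]=1 ship[0->1]=1 prod=4 -> [33 1 9 1]
Step 10: demand=5,sold=1 ship[2->3]=1 ship[1->2]=1 ship[0->1]=1 prod=4 -> [36 1 9 1]
Step 11: demand=5,sold=1 ship[2->3]=1 ship[1->2]=1 ship[0->1]=1 prod=4 -> [39 1 9 1]
Step 12: demand=5,sold=1 ship[2->3]=1 ship[1->2]=1 ship[0->1]=1 prod=4 -> [42 1 9 1]
First stockout at step 5

5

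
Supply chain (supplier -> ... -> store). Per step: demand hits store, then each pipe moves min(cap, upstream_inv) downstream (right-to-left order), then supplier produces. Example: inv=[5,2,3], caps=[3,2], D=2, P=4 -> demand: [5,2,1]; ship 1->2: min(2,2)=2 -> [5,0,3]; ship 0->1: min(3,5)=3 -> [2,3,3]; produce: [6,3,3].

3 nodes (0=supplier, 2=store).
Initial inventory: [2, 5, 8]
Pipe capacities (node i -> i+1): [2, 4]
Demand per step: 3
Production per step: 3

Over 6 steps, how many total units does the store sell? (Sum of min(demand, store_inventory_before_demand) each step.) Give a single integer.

Step 1: sold=3 (running total=3) -> [3 3 9]
Step 2: sold=3 (running total=6) -> [4 2 9]
Step 3: sold=3 (running total=9) -> [5 2 8]
Step 4: sold=3 (running total=12) -> [6 2 7]
Step 5: sold=3 (running total=15) -> [7 2 6]
Step 6: sold=3 (running total=18) -> [8 2 5]

Answer: 18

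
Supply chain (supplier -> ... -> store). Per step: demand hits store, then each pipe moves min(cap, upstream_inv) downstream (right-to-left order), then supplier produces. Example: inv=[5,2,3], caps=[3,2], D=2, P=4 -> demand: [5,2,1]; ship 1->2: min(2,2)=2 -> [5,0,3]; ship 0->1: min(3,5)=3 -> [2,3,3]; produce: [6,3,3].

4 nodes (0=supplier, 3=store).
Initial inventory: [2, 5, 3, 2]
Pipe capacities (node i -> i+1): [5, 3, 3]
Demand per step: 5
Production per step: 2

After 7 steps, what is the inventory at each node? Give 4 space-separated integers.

Step 1: demand=5,sold=2 ship[2->3]=3 ship[1->2]=3 ship[0->1]=2 prod=2 -> inv=[2 4 3 3]
Step 2: demand=5,sold=3 ship[2->3]=3 ship[1->2]=3 ship[0->1]=2 prod=2 -> inv=[2 3 3 3]
Step 3: demand=5,sold=3 ship[2->3]=3 ship[1->2]=3 ship[0->1]=2 prod=2 -> inv=[2 2 3 3]
Step 4: demand=5,sold=3 ship[2->3]=3 ship[1->2]=2 ship[0->1]=2 prod=2 -> inv=[2 2 2 3]
Step 5: demand=5,sold=3 ship[2->3]=2 ship[1->2]=2 ship[0->1]=2 prod=2 -> inv=[2 2 2 2]
Step 6: demand=5,sold=2 ship[2->3]=2 ship[1->2]=2 ship[0->1]=2 prod=2 -> inv=[2 2 2 2]
Step 7: demand=5,sold=2 ship[2->3]=2 ship[1->2]=2 ship[0->1]=2 prod=2 -> inv=[2 2 2 2]

2 2 2 2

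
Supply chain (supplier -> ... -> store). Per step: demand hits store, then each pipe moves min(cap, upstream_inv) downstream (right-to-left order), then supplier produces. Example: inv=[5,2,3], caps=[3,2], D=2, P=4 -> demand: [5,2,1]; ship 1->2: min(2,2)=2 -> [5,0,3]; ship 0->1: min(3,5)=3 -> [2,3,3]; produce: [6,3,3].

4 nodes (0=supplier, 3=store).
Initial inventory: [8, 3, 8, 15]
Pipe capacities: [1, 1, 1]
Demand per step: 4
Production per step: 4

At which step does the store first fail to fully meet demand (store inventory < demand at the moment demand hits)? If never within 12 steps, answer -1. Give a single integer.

Step 1: demand=4,sold=4 ship[2->3]=1 ship[1->2]=1 ship[0->1]=1 prod=4 -> [11 3 8 12]
Step 2: demand=4,sold=4 ship[2->3]=1 ship[1->2]=1 ship[0->1]=1 prod=4 -> [14 3 8 9]
Step 3: demand=4,sold=4 ship[2->3]=1 ship[1->2]=1 ship[0->1]=1 prod=4 -> [17 3 8 6]
Step 4: demand=4,sold=4 ship[2->3]=1 ship[1->2]=1 ship[0->1]=1 prod=4 -> [20 3 8 3]
Step 5: demand=4,sold=3 ship[2->3]=1 ship[1->2]=1 ship[0->1]=1 prod=4 -> [23 3 8 1]
Step 6: demand=4,sold=1 ship[2->3]=1 ship[1->2]=1 ship[0->1]=1 prod=4 -> [26 3 8 1]
Step 7: demand=4,sold=1 ship[2->3]=1 ship[1->2]=1 ship[0->1]=1 prod=4 -> [29 3 8 1]
Step 8: demand=4,sold=1 ship[2->3]=1 ship[1->2]=1 ship[0->1]=1 prod=4 -> [32 3 8 1]
Step 9: demand=4,sold=1 ship[2->3]=1 ship[1->2]=1 ship[0->1]=1 prod=4 -> [35 3 8 1]
Step 10: demand=4,sold=1 ship[2->3]=1 ship[1->2]=1 ship[0->1]=1 prod=4 -> [38 3 8 1]
Step 11: demand=4,sold=1 ship[2->3]=1 ship[1->2]=1 ship[0->1]=1 prod=4 -> [41 3 8 1]
Step 12: demand=4,sold=1 ship[2->3]=1 ship[1->2]=1 ship[0->1]=1 prod=4 -> [44 3 8 1]
First stockout at step 5

5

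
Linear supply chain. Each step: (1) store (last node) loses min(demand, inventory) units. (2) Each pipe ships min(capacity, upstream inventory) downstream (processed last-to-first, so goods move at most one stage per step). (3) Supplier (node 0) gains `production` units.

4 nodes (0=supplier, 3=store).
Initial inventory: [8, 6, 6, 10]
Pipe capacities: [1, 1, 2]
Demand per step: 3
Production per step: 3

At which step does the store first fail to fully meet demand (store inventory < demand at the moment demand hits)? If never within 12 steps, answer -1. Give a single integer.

Step 1: demand=3,sold=3 ship[2->3]=2 ship[1->2]=1 ship[0->1]=1 prod=3 -> [10 6 5 9]
Step 2: demand=3,sold=3 ship[2->3]=2 ship[1->2]=1 ship[0->1]=1 prod=3 -> [12 6 4 8]
Step 3: demand=3,sold=3 ship[2->3]=2 ship[1->2]=1 ship[0->1]=1 prod=3 -> [14 6 3 7]
Step 4: demand=3,sold=3 ship[2->3]=2 ship[1->2]=1 ship[0->1]=1 prod=3 -> [16 6 2 6]
Step 5: demand=3,sold=3 ship[2->3]=2 ship[1->2]=1 ship[0->1]=1 prod=3 -> [18 6 1 5]
Step 6: demand=3,sold=3 ship[2->3]=1 ship[1->2]=1 ship[0->1]=1 prod=3 -> [20 6 1 3]
Step 7: demand=3,sold=3 ship[2->3]=1 ship[1->2]=1 ship[0->1]=1 prod=3 -> [22 6 1 1]
Step 8: demand=3,sold=1 ship[2->3]=1 ship[1->2]=1 ship[0->1]=1 prod=3 -> [24 6 1 1]
Step 9: demand=3,sold=1 ship[2->3]=1 ship[1->2]=1 ship[0->1]=1 prod=3 -> [26 6 1 1]
Step 10: demand=3,sold=1 ship[2->3]=1 ship[1->2]=1 ship[0->1]=1 prod=3 -> [28 6 1 1]
Step 11: demand=3,sold=1 ship[2->3]=1 ship[1->2]=1 ship[0->1]=1 prod=3 -> [30 6 1 1]
Step 12: demand=3,sold=1 ship[2->3]=1 ship[1->2]=1 ship[0->1]=1 prod=3 -> [32 6 1 1]
First stockout at step 8

8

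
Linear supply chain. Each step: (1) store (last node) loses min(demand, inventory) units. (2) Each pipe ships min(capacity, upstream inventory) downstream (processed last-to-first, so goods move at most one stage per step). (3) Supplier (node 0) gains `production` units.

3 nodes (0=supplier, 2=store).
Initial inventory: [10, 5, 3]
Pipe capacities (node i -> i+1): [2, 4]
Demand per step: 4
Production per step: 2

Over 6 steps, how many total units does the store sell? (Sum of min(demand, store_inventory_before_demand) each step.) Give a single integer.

Answer: 16

Derivation:
Step 1: sold=3 (running total=3) -> [10 3 4]
Step 2: sold=4 (running total=7) -> [10 2 3]
Step 3: sold=3 (running total=10) -> [10 2 2]
Step 4: sold=2 (running total=12) -> [10 2 2]
Step 5: sold=2 (running total=14) -> [10 2 2]
Step 6: sold=2 (running total=16) -> [10 2 2]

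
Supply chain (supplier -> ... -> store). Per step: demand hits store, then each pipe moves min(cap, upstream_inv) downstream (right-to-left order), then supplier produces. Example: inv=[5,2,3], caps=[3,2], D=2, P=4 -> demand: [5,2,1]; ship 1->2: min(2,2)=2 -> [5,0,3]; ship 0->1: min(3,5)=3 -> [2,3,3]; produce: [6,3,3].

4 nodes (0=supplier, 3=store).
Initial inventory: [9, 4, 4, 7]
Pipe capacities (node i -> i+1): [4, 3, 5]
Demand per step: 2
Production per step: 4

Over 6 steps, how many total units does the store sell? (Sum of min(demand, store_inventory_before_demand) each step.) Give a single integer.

Step 1: sold=2 (running total=2) -> [9 5 3 9]
Step 2: sold=2 (running total=4) -> [9 6 3 10]
Step 3: sold=2 (running total=6) -> [9 7 3 11]
Step 4: sold=2 (running total=8) -> [9 8 3 12]
Step 5: sold=2 (running total=10) -> [9 9 3 13]
Step 6: sold=2 (running total=12) -> [9 10 3 14]

Answer: 12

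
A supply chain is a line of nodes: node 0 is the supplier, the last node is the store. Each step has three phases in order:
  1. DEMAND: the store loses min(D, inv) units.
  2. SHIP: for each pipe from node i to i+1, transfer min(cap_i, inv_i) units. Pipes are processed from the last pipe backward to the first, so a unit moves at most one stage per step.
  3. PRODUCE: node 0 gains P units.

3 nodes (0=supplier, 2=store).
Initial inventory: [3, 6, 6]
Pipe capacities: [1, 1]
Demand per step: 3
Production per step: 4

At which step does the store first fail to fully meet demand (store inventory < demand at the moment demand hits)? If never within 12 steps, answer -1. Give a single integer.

Step 1: demand=3,sold=3 ship[1->2]=1 ship[0->1]=1 prod=4 -> [6 6 4]
Step 2: demand=3,sold=3 ship[1->2]=1 ship[0->1]=1 prod=4 -> [9 6 2]
Step 3: demand=3,sold=2 ship[1->2]=1 ship[0->1]=1 prod=4 -> [12 6 1]
Step 4: demand=3,sold=1 ship[1->2]=1 ship[0->1]=1 prod=4 -> [15 6 1]
Step 5: demand=3,sold=1 ship[1->2]=1 ship[0->1]=1 prod=4 -> [18 6 1]
Step 6: demand=3,sold=1 ship[1->2]=1 ship[0->1]=1 prod=4 -> [21 6 1]
Step 7: demand=3,sold=1 ship[1->2]=1 ship[0->1]=1 prod=4 -> [24 6 1]
Step 8: demand=3,sold=1 ship[1->2]=1 ship[0->1]=1 prod=4 -> [27 6 1]
Step 9: demand=3,sold=1 ship[1->2]=1 ship[0->1]=1 prod=4 -> [30 6 1]
Step 10: demand=3,sold=1 ship[1->2]=1 ship[0->1]=1 prod=4 -> [33 6 1]
Step 11: demand=3,sold=1 ship[1->2]=1 ship[0->1]=1 prod=4 -> [36 6 1]
Step 12: demand=3,sold=1 ship[1->2]=1 ship[0->1]=1 prod=4 -> [39 6 1]
First stockout at step 3

3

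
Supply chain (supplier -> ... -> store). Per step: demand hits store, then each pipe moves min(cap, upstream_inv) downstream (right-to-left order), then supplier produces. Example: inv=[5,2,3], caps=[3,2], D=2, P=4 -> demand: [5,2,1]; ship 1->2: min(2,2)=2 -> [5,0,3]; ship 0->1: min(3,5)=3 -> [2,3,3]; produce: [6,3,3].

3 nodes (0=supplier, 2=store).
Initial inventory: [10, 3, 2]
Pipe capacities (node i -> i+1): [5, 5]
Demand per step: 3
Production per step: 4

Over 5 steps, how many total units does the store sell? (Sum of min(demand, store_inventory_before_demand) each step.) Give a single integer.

Step 1: sold=2 (running total=2) -> [9 5 3]
Step 2: sold=3 (running total=5) -> [8 5 5]
Step 3: sold=3 (running total=8) -> [7 5 7]
Step 4: sold=3 (running total=11) -> [6 5 9]
Step 5: sold=3 (running total=14) -> [5 5 11]

Answer: 14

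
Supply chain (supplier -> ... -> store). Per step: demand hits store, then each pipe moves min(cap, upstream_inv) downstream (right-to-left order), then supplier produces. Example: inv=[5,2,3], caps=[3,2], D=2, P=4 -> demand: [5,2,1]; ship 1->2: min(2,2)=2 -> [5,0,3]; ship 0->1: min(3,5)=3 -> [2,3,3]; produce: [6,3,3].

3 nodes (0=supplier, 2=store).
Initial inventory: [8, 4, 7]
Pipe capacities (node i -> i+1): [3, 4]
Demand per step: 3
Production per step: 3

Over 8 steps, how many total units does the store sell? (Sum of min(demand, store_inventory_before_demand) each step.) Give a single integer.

Step 1: sold=3 (running total=3) -> [8 3 8]
Step 2: sold=3 (running total=6) -> [8 3 8]
Step 3: sold=3 (running total=9) -> [8 3 8]
Step 4: sold=3 (running total=12) -> [8 3 8]
Step 5: sold=3 (running total=15) -> [8 3 8]
Step 6: sold=3 (running total=18) -> [8 3 8]
Step 7: sold=3 (running total=21) -> [8 3 8]
Step 8: sold=3 (running total=24) -> [8 3 8]

Answer: 24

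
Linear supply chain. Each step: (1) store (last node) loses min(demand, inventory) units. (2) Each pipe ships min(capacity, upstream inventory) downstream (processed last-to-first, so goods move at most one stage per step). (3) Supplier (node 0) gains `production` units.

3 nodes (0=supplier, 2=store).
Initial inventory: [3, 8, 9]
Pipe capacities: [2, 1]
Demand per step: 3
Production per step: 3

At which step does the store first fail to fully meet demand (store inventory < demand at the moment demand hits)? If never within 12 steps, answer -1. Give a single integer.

Step 1: demand=3,sold=3 ship[1->2]=1 ship[0->1]=2 prod=3 -> [4 9 7]
Step 2: demand=3,sold=3 ship[1->2]=1 ship[0->1]=2 prod=3 -> [5 10 5]
Step 3: demand=3,sold=3 ship[1->2]=1 ship[0->1]=2 prod=3 -> [6 11 3]
Step 4: demand=3,sold=3 ship[1->2]=1 ship[0->1]=2 prod=3 -> [7 12 1]
Step 5: demand=3,sold=1 ship[1->2]=1 ship[0->1]=2 prod=3 -> [8 13 1]
Step 6: demand=3,sold=1 ship[1->2]=1 ship[0->1]=2 prod=3 -> [9 14 1]
Step 7: demand=3,sold=1 ship[1->2]=1 ship[0->1]=2 prod=3 -> [10 15 1]
Step 8: demand=3,sold=1 ship[1->2]=1 ship[0->1]=2 prod=3 -> [11 16 1]
Step 9: demand=3,sold=1 ship[1->2]=1 ship[0->1]=2 prod=3 -> [12 17 1]
Step 10: demand=3,sold=1 ship[1->2]=1 ship[0->1]=2 prod=3 -> [13 18 1]
Step 11: demand=3,sold=1 ship[1->2]=1 ship[0->1]=2 prod=3 -> [14 19 1]
Step 12: demand=3,sold=1 ship[1->2]=1 ship[0->1]=2 prod=3 -> [15 20 1]
First stockout at step 5

5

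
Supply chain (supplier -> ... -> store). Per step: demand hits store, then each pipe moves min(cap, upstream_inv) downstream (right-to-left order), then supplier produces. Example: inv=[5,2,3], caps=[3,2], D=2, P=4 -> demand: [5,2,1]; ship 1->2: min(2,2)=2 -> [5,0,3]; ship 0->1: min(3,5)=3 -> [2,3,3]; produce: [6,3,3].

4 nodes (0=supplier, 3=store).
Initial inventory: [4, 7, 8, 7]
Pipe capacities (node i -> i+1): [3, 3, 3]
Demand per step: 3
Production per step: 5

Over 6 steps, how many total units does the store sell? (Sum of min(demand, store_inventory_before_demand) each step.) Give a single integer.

Answer: 18

Derivation:
Step 1: sold=3 (running total=3) -> [6 7 8 7]
Step 2: sold=3 (running total=6) -> [8 7 8 7]
Step 3: sold=3 (running total=9) -> [10 7 8 7]
Step 4: sold=3 (running total=12) -> [12 7 8 7]
Step 5: sold=3 (running total=15) -> [14 7 8 7]
Step 6: sold=3 (running total=18) -> [16 7 8 7]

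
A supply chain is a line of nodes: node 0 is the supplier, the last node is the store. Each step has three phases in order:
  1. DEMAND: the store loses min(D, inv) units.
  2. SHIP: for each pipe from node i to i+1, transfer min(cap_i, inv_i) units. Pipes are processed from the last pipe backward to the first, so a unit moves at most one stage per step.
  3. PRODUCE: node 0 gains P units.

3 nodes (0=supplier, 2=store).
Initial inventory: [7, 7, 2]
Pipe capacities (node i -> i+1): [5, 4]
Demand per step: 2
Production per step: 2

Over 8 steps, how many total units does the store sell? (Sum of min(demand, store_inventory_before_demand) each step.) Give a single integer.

Step 1: sold=2 (running total=2) -> [4 8 4]
Step 2: sold=2 (running total=4) -> [2 8 6]
Step 3: sold=2 (running total=6) -> [2 6 8]
Step 4: sold=2 (running total=8) -> [2 4 10]
Step 5: sold=2 (running total=10) -> [2 2 12]
Step 6: sold=2 (running total=12) -> [2 2 12]
Step 7: sold=2 (running total=14) -> [2 2 12]
Step 8: sold=2 (running total=16) -> [2 2 12]

Answer: 16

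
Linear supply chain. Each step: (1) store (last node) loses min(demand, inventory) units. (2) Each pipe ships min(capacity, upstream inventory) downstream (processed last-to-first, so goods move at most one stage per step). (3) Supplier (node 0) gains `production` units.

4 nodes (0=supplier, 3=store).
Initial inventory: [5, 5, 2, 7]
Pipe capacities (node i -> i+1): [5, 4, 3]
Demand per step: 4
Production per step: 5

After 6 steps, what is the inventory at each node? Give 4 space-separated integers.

Step 1: demand=4,sold=4 ship[2->3]=2 ship[1->2]=4 ship[0->1]=5 prod=5 -> inv=[5 6 4 5]
Step 2: demand=4,sold=4 ship[2->3]=3 ship[1->2]=4 ship[0->1]=5 prod=5 -> inv=[5 7 5 4]
Step 3: demand=4,sold=4 ship[2->3]=3 ship[1->2]=4 ship[0->1]=5 prod=5 -> inv=[5 8 6 3]
Step 4: demand=4,sold=3 ship[2->3]=3 ship[1->2]=4 ship[0->1]=5 prod=5 -> inv=[5 9 7 3]
Step 5: demand=4,sold=3 ship[2->3]=3 ship[1->2]=4 ship[0->1]=5 prod=5 -> inv=[5 10 8 3]
Step 6: demand=4,sold=3 ship[2->3]=3 ship[1->2]=4 ship[0->1]=5 prod=5 -> inv=[5 11 9 3]

5 11 9 3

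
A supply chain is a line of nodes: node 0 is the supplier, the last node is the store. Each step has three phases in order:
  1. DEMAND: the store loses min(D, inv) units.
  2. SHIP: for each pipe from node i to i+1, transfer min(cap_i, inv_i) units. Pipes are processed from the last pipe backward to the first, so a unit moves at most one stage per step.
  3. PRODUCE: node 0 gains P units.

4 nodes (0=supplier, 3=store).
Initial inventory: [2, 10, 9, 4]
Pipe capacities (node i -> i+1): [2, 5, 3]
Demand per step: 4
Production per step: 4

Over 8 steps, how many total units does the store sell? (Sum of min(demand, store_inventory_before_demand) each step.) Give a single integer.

Step 1: sold=4 (running total=4) -> [4 7 11 3]
Step 2: sold=3 (running total=7) -> [6 4 13 3]
Step 3: sold=3 (running total=10) -> [8 2 14 3]
Step 4: sold=3 (running total=13) -> [10 2 13 3]
Step 5: sold=3 (running total=16) -> [12 2 12 3]
Step 6: sold=3 (running total=19) -> [14 2 11 3]
Step 7: sold=3 (running total=22) -> [16 2 10 3]
Step 8: sold=3 (running total=25) -> [18 2 9 3]

Answer: 25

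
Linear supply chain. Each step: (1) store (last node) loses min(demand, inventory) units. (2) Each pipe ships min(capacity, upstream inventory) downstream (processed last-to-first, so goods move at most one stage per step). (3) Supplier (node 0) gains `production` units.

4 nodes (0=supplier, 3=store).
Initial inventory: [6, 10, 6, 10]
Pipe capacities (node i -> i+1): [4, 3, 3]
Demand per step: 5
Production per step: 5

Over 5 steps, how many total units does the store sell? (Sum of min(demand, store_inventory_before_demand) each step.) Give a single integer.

Step 1: sold=5 (running total=5) -> [7 11 6 8]
Step 2: sold=5 (running total=10) -> [8 12 6 6]
Step 3: sold=5 (running total=15) -> [9 13 6 4]
Step 4: sold=4 (running total=19) -> [10 14 6 3]
Step 5: sold=3 (running total=22) -> [11 15 6 3]

Answer: 22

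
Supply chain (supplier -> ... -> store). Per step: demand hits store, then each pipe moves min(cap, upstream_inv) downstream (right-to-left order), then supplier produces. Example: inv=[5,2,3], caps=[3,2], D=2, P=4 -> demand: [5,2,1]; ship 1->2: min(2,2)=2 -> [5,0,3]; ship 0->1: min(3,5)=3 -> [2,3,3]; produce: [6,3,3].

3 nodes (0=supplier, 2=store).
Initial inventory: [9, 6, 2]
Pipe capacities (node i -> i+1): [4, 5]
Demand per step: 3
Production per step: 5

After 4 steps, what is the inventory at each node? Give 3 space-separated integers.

Step 1: demand=3,sold=2 ship[1->2]=5 ship[0->1]=4 prod=5 -> inv=[10 5 5]
Step 2: demand=3,sold=3 ship[1->2]=5 ship[0->1]=4 prod=5 -> inv=[11 4 7]
Step 3: demand=3,sold=3 ship[1->2]=4 ship[0->1]=4 prod=5 -> inv=[12 4 8]
Step 4: demand=3,sold=3 ship[1->2]=4 ship[0->1]=4 prod=5 -> inv=[13 4 9]

13 4 9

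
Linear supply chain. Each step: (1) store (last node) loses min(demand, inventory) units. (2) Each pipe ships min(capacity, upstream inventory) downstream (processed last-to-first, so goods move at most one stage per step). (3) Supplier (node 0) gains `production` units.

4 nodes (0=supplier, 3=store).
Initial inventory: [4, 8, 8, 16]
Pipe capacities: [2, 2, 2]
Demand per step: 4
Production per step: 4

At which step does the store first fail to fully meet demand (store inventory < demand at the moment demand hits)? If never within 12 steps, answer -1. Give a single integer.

Step 1: demand=4,sold=4 ship[2->3]=2 ship[1->2]=2 ship[0->1]=2 prod=4 -> [6 8 8 14]
Step 2: demand=4,sold=4 ship[2->3]=2 ship[1->2]=2 ship[0->1]=2 prod=4 -> [8 8 8 12]
Step 3: demand=4,sold=4 ship[2->3]=2 ship[1->2]=2 ship[0->1]=2 prod=4 -> [10 8 8 10]
Step 4: demand=4,sold=4 ship[2->3]=2 ship[1->2]=2 ship[0->1]=2 prod=4 -> [12 8 8 8]
Step 5: demand=4,sold=4 ship[2->3]=2 ship[1->2]=2 ship[0->1]=2 prod=4 -> [14 8 8 6]
Step 6: demand=4,sold=4 ship[2->3]=2 ship[1->2]=2 ship[0->1]=2 prod=4 -> [16 8 8 4]
Step 7: demand=4,sold=4 ship[2->3]=2 ship[1->2]=2 ship[0->1]=2 prod=4 -> [18 8 8 2]
Step 8: demand=4,sold=2 ship[2->3]=2 ship[1->2]=2 ship[0->1]=2 prod=4 -> [20 8 8 2]
Step 9: demand=4,sold=2 ship[2->3]=2 ship[1->2]=2 ship[0->1]=2 prod=4 -> [22 8 8 2]
Step 10: demand=4,sold=2 ship[2->3]=2 ship[1->2]=2 ship[0->1]=2 prod=4 -> [24 8 8 2]
Step 11: demand=4,sold=2 ship[2->3]=2 ship[1->2]=2 ship[0->1]=2 prod=4 -> [26 8 8 2]
Step 12: demand=4,sold=2 ship[2->3]=2 ship[1->2]=2 ship[0->1]=2 prod=4 -> [28 8 8 2]
First stockout at step 8

8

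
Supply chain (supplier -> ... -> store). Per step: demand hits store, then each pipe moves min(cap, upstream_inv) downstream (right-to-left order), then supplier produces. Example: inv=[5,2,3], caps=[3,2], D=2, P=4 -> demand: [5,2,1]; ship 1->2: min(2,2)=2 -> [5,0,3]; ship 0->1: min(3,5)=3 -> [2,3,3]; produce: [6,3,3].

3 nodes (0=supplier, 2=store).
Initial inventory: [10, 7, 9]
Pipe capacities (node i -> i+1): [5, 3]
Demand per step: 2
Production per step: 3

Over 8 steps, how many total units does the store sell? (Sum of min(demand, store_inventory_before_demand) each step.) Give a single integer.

Step 1: sold=2 (running total=2) -> [8 9 10]
Step 2: sold=2 (running total=4) -> [6 11 11]
Step 3: sold=2 (running total=6) -> [4 13 12]
Step 4: sold=2 (running total=8) -> [3 14 13]
Step 5: sold=2 (running total=10) -> [3 14 14]
Step 6: sold=2 (running total=12) -> [3 14 15]
Step 7: sold=2 (running total=14) -> [3 14 16]
Step 8: sold=2 (running total=16) -> [3 14 17]

Answer: 16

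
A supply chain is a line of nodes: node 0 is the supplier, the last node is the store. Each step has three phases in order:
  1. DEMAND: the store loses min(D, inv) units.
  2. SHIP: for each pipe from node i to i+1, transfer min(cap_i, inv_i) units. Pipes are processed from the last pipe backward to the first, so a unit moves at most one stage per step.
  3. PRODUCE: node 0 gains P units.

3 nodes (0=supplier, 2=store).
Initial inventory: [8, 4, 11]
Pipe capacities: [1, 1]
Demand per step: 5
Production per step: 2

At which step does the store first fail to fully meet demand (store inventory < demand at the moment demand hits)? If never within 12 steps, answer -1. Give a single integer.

Step 1: demand=5,sold=5 ship[1->2]=1 ship[0->1]=1 prod=2 -> [9 4 7]
Step 2: demand=5,sold=5 ship[1->2]=1 ship[0->1]=1 prod=2 -> [10 4 3]
Step 3: demand=5,sold=3 ship[1->2]=1 ship[0->1]=1 prod=2 -> [11 4 1]
Step 4: demand=5,sold=1 ship[1->2]=1 ship[0->1]=1 prod=2 -> [12 4 1]
Step 5: demand=5,sold=1 ship[1->2]=1 ship[0->1]=1 prod=2 -> [13 4 1]
Step 6: demand=5,sold=1 ship[1->2]=1 ship[0->1]=1 prod=2 -> [14 4 1]
Step 7: demand=5,sold=1 ship[1->2]=1 ship[0->1]=1 prod=2 -> [15 4 1]
Step 8: demand=5,sold=1 ship[1->2]=1 ship[0->1]=1 prod=2 -> [16 4 1]
Step 9: demand=5,sold=1 ship[1->2]=1 ship[0->1]=1 prod=2 -> [17 4 1]
Step 10: demand=5,sold=1 ship[1->2]=1 ship[0->1]=1 prod=2 -> [18 4 1]
Step 11: demand=5,sold=1 ship[1->2]=1 ship[0->1]=1 prod=2 -> [19 4 1]
Step 12: demand=5,sold=1 ship[1->2]=1 ship[0->1]=1 prod=2 -> [20 4 1]
First stockout at step 3

3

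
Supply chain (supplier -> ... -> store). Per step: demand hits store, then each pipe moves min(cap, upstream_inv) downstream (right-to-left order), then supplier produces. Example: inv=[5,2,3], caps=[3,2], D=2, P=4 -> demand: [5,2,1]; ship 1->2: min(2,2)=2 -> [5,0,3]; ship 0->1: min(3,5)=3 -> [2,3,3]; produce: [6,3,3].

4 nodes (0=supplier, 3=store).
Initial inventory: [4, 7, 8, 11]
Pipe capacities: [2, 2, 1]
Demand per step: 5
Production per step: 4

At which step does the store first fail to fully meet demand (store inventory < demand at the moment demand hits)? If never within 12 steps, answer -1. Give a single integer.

Step 1: demand=5,sold=5 ship[2->3]=1 ship[1->2]=2 ship[0->1]=2 prod=4 -> [6 7 9 7]
Step 2: demand=5,sold=5 ship[2->3]=1 ship[1->2]=2 ship[0->1]=2 prod=4 -> [8 7 10 3]
Step 3: demand=5,sold=3 ship[2->3]=1 ship[1->2]=2 ship[0->1]=2 prod=4 -> [10 7 11 1]
Step 4: demand=5,sold=1 ship[2->3]=1 ship[1->2]=2 ship[0->1]=2 prod=4 -> [12 7 12 1]
Step 5: demand=5,sold=1 ship[2->3]=1 ship[1->2]=2 ship[0->1]=2 prod=4 -> [14 7 13 1]
Step 6: demand=5,sold=1 ship[2->3]=1 ship[1->2]=2 ship[0->1]=2 prod=4 -> [16 7 14 1]
Step 7: demand=5,sold=1 ship[2->3]=1 ship[1->2]=2 ship[0->1]=2 prod=4 -> [18 7 15 1]
Step 8: demand=5,sold=1 ship[2->3]=1 ship[1->2]=2 ship[0->1]=2 prod=4 -> [20 7 16 1]
Step 9: demand=5,sold=1 ship[2->3]=1 ship[1->2]=2 ship[0->1]=2 prod=4 -> [22 7 17 1]
Step 10: demand=5,sold=1 ship[2->3]=1 ship[1->2]=2 ship[0->1]=2 prod=4 -> [24 7 18 1]
Step 11: demand=5,sold=1 ship[2->3]=1 ship[1->2]=2 ship[0->1]=2 prod=4 -> [26 7 19 1]
Step 12: demand=5,sold=1 ship[2->3]=1 ship[1->2]=2 ship[0->1]=2 prod=4 -> [28 7 20 1]
First stockout at step 3

3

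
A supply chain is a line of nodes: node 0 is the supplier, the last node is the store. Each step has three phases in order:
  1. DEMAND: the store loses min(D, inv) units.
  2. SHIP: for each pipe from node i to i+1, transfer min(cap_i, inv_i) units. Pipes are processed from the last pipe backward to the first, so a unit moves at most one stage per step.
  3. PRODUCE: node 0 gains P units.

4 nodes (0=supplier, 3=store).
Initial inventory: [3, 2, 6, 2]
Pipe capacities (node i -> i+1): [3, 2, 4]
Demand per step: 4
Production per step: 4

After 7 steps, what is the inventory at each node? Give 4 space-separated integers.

Step 1: demand=4,sold=2 ship[2->3]=4 ship[1->2]=2 ship[0->1]=3 prod=4 -> inv=[4 3 4 4]
Step 2: demand=4,sold=4 ship[2->3]=4 ship[1->2]=2 ship[0->1]=3 prod=4 -> inv=[5 4 2 4]
Step 3: demand=4,sold=4 ship[2->3]=2 ship[1->2]=2 ship[0->1]=3 prod=4 -> inv=[6 5 2 2]
Step 4: demand=4,sold=2 ship[2->3]=2 ship[1->2]=2 ship[0->1]=3 prod=4 -> inv=[7 6 2 2]
Step 5: demand=4,sold=2 ship[2->3]=2 ship[1->2]=2 ship[0->1]=3 prod=4 -> inv=[8 7 2 2]
Step 6: demand=4,sold=2 ship[2->3]=2 ship[1->2]=2 ship[0->1]=3 prod=4 -> inv=[9 8 2 2]
Step 7: demand=4,sold=2 ship[2->3]=2 ship[1->2]=2 ship[0->1]=3 prod=4 -> inv=[10 9 2 2]

10 9 2 2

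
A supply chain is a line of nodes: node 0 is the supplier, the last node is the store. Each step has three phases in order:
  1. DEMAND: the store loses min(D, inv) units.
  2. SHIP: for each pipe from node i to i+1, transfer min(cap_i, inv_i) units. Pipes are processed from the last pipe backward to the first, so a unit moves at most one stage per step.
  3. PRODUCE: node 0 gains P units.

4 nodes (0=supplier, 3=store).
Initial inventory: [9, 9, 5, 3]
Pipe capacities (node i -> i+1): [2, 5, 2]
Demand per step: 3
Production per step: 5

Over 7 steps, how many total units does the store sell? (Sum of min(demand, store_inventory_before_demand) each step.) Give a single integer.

Answer: 15

Derivation:
Step 1: sold=3 (running total=3) -> [12 6 8 2]
Step 2: sold=2 (running total=5) -> [15 3 11 2]
Step 3: sold=2 (running total=7) -> [18 2 12 2]
Step 4: sold=2 (running total=9) -> [21 2 12 2]
Step 5: sold=2 (running total=11) -> [24 2 12 2]
Step 6: sold=2 (running total=13) -> [27 2 12 2]
Step 7: sold=2 (running total=15) -> [30 2 12 2]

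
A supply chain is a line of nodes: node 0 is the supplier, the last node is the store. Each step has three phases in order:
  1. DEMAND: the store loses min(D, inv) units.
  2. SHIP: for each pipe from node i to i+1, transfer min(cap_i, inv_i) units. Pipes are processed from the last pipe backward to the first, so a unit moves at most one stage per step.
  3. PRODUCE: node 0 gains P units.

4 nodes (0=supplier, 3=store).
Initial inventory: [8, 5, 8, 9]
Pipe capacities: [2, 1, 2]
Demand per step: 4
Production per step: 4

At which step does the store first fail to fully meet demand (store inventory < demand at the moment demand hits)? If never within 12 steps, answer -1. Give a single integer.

Step 1: demand=4,sold=4 ship[2->3]=2 ship[1->2]=1 ship[0->1]=2 prod=4 -> [10 6 7 7]
Step 2: demand=4,sold=4 ship[2->3]=2 ship[1->2]=1 ship[0->1]=2 prod=4 -> [12 7 6 5]
Step 3: demand=4,sold=4 ship[2->3]=2 ship[1->2]=1 ship[0->1]=2 prod=4 -> [14 8 5 3]
Step 4: demand=4,sold=3 ship[2->3]=2 ship[1->2]=1 ship[0->1]=2 prod=4 -> [16 9 4 2]
Step 5: demand=4,sold=2 ship[2->3]=2 ship[1->2]=1 ship[0->1]=2 prod=4 -> [18 10 3 2]
Step 6: demand=4,sold=2 ship[2->3]=2 ship[1->2]=1 ship[0->1]=2 prod=4 -> [20 11 2 2]
Step 7: demand=4,sold=2 ship[2->3]=2 ship[1->2]=1 ship[0->1]=2 prod=4 -> [22 12 1 2]
Step 8: demand=4,sold=2 ship[2->3]=1 ship[1->2]=1 ship[0->1]=2 prod=4 -> [24 13 1 1]
Step 9: demand=4,sold=1 ship[2->3]=1 ship[1->2]=1 ship[0->1]=2 prod=4 -> [26 14 1 1]
Step 10: demand=4,sold=1 ship[2->3]=1 ship[1->2]=1 ship[0->1]=2 prod=4 -> [28 15 1 1]
Step 11: demand=4,sold=1 ship[2->3]=1 ship[1->2]=1 ship[0->1]=2 prod=4 -> [30 16 1 1]
Step 12: demand=4,sold=1 ship[2->3]=1 ship[1->2]=1 ship[0->1]=2 prod=4 -> [32 17 1 1]
First stockout at step 4

4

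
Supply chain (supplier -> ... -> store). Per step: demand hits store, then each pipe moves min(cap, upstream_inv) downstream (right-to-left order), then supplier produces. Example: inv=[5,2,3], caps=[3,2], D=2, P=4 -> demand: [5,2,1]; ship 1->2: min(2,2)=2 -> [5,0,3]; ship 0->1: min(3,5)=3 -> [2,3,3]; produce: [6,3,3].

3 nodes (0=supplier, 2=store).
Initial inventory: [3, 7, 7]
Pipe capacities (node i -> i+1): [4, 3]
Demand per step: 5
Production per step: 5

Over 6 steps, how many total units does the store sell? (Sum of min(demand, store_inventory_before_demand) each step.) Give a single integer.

Answer: 22

Derivation:
Step 1: sold=5 (running total=5) -> [5 7 5]
Step 2: sold=5 (running total=10) -> [6 8 3]
Step 3: sold=3 (running total=13) -> [7 9 3]
Step 4: sold=3 (running total=16) -> [8 10 3]
Step 5: sold=3 (running total=19) -> [9 11 3]
Step 6: sold=3 (running total=22) -> [10 12 3]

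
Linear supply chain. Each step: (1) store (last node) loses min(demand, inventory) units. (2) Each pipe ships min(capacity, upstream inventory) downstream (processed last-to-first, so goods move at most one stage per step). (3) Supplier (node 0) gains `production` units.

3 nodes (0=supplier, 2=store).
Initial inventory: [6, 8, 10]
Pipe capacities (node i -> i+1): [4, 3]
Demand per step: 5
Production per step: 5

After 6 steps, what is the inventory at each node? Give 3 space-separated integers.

Step 1: demand=5,sold=5 ship[1->2]=3 ship[0->1]=4 prod=5 -> inv=[7 9 8]
Step 2: demand=5,sold=5 ship[1->2]=3 ship[0->1]=4 prod=5 -> inv=[8 10 6]
Step 3: demand=5,sold=5 ship[1->2]=3 ship[0->1]=4 prod=5 -> inv=[9 11 4]
Step 4: demand=5,sold=4 ship[1->2]=3 ship[0->1]=4 prod=5 -> inv=[10 12 3]
Step 5: demand=5,sold=3 ship[1->2]=3 ship[0->1]=4 prod=5 -> inv=[11 13 3]
Step 6: demand=5,sold=3 ship[1->2]=3 ship[0->1]=4 prod=5 -> inv=[12 14 3]

12 14 3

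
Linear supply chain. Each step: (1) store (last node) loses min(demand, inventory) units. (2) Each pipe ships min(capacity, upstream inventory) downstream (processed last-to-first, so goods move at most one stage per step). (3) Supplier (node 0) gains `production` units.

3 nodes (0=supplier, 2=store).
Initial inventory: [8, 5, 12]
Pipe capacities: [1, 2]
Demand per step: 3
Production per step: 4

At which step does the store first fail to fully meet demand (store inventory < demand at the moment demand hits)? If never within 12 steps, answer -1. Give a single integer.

Step 1: demand=3,sold=3 ship[1->2]=2 ship[0->1]=1 prod=4 -> [11 4 11]
Step 2: demand=3,sold=3 ship[1->2]=2 ship[0->1]=1 prod=4 -> [14 3 10]
Step 3: demand=3,sold=3 ship[1->2]=2 ship[0->1]=1 prod=4 -> [17 2 9]
Step 4: demand=3,sold=3 ship[1->2]=2 ship[0->1]=1 prod=4 -> [20 1 8]
Step 5: demand=3,sold=3 ship[1->2]=1 ship[0->1]=1 prod=4 -> [23 1 6]
Step 6: demand=3,sold=3 ship[1->2]=1 ship[0->1]=1 prod=4 -> [26 1 4]
Step 7: demand=3,sold=3 ship[1->2]=1 ship[0->1]=1 prod=4 -> [29 1 2]
Step 8: demand=3,sold=2 ship[1->2]=1 ship[0->1]=1 prod=4 -> [32 1 1]
Step 9: demand=3,sold=1 ship[1->2]=1 ship[0->1]=1 prod=4 -> [35 1 1]
Step 10: demand=3,sold=1 ship[1->2]=1 ship[0->1]=1 prod=4 -> [38 1 1]
Step 11: demand=3,sold=1 ship[1->2]=1 ship[0->1]=1 prod=4 -> [41 1 1]
Step 12: demand=3,sold=1 ship[1->2]=1 ship[0->1]=1 prod=4 -> [44 1 1]
First stockout at step 8

8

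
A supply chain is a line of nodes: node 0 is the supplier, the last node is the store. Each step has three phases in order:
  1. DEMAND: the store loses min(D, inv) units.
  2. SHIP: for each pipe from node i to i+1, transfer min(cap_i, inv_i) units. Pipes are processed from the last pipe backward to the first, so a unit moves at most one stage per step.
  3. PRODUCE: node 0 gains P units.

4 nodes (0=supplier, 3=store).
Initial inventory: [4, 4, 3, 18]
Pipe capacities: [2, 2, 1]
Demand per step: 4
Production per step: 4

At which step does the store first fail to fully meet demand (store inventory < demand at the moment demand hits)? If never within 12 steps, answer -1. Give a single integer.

Step 1: demand=4,sold=4 ship[2->3]=1 ship[1->2]=2 ship[0->1]=2 prod=4 -> [6 4 4 15]
Step 2: demand=4,sold=4 ship[2->3]=1 ship[1->2]=2 ship[0->1]=2 prod=4 -> [8 4 5 12]
Step 3: demand=4,sold=4 ship[2->3]=1 ship[1->2]=2 ship[0->1]=2 prod=4 -> [10 4 6 9]
Step 4: demand=4,sold=4 ship[2->3]=1 ship[1->2]=2 ship[0->1]=2 prod=4 -> [12 4 7 6]
Step 5: demand=4,sold=4 ship[2->3]=1 ship[1->2]=2 ship[0->1]=2 prod=4 -> [14 4 8 3]
Step 6: demand=4,sold=3 ship[2->3]=1 ship[1->2]=2 ship[0->1]=2 prod=4 -> [16 4 9 1]
Step 7: demand=4,sold=1 ship[2->3]=1 ship[1->2]=2 ship[0->1]=2 prod=4 -> [18 4 10 1]
Step 8: demand=4,sold=1 ship[2->3]=1 ship[1->2]=2 ship[0->1]=2 prod=4 -> [20 4 11 1]
Step 9: demand=4,sold=1 ship[2->3]=1 ship[1->2]=2 ship[0->1]=2 prod=4 -> [22 4 12 1]
Step 10: demand=4,sold=1 ship[2->3]=1 ship[1->2]=2 ship[0->1]=2 prod=4 -> [24 4 13 1]
Step 11: demand=4,sold=1 ship[2->3]=1 ship[1->2]=2 ship[0->1]=2 prod=4 -> [26 4 14 1]
Step 12: demand=4,sold=1 ship[2->3]=1 ship[1->2]=2 ship[0->1]=2 prod=4 -> [28 4 15 1]
First stockout at step 6

6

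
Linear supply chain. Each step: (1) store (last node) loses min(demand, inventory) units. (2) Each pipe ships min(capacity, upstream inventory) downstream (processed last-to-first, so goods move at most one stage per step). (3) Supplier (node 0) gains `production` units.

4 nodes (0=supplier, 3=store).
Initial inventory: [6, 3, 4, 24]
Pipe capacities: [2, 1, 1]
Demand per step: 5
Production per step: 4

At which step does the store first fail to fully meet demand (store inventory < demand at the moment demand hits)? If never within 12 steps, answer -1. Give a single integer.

Step 1: demand=5,sold=5 ship[2->3]=1 ship[1->2]=1 ship[0->1]=2 prod=4 -> [8 4 4 20]
Step 2: demand=5,sold=5 ship[2->3]=1 ship[1->2]=1 ship[0->1]=2 prod=4 -> [10 5 4 16]
Step 3: demand=5,sold=5 ship[2->3]=1 ship[1->2]=1 ship[0->1]=2 prod=4 -> [12 6 4 12]
Step 4: demand=5,sold=5 ship[2->3]=1 ship[1->2]=1 ship[0->1]=2 prod=4 -> [14 7 4 8]
Step 5: demand=5,sold=5 ship[2->3]=1 ship[1->2]=1 ship[0->1]=2 prod=4 -> [16 8 4 4]
Step 6: demand=5,sold=4 ship[2->3]=1 ship[1->2]=1 ship[0->1]=2 prod=4 -> [18 9 4 1]
Step 7: demand=5,sold=1 ship[2->3]=1 ship[1->2]=1 ship[0->1]=2 prod=4 -> [20 10 4 1]
Step 8: demand=5,sold=1 ship[2->3]=1 ship[1->2]=1 ship[0->1]=2 prod=4 -> [22 11 4 1]
Step 9: demand=5,sold=1 ship[2->3]=1 ship[1->2]=1 ship[0->1]=2 prod=4 -> [24 12 4 1]
Step 10: demand=5,sold=1 ship[2->3]=1 ship[1->2]=1 ship[0->1]=2 prod=4 -> [26 13 4 1]
Step 11: demand=5,sold=1 ship[2->3]=1 ship[1->2]=1 ship[0->1]=2 prod=4 -> [28 14 4 1]
Step 12: demand=5,sold=1 ship[2->3]=1 ship[1->2]=1 ship[0->1]=2 prod=4 -> [30 15 4 1]
First stockout at step 6

6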